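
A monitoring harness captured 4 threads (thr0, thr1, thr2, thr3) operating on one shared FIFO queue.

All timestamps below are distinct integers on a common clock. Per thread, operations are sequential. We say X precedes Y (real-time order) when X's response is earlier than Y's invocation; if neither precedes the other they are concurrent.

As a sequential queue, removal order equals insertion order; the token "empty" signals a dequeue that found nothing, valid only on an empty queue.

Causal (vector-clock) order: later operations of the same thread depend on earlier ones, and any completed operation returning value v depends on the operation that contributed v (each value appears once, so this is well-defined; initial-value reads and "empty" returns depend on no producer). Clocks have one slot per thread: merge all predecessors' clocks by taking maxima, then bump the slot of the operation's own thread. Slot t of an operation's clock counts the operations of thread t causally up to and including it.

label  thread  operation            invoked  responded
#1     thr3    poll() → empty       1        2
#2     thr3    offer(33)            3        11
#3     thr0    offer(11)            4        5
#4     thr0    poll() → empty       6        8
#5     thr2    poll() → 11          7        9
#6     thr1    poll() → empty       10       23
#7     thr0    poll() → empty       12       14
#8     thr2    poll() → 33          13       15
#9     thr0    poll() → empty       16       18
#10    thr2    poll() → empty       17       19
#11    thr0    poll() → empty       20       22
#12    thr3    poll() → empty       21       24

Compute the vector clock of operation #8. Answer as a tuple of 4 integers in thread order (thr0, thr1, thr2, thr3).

(1, 0, 2, 2)

#1 (invocation 1): nothing precedes it; thr3's component alone gives (0, 0, 0, 1)
#6 (invocation 10): nothing precedes it; thr1's component alone gives (0, 1, 0, 0)
#3 (invocation 4): nothing precedes it; thr0's component alone gives (1, 0, 0, 0)
#2, invoked 3, takes VC(#1)=(0, 0, 0, 1) under max, adds 1 for thr3 → (0, 0, 0, 2)
#5, invoked 7, takes VC(#3)=(1, 0, 0, 0) under max, adds 1 for thr2 → (1, 0, 1, 0)
#4, invoked 6, takes VC(#3)=(1, 0, 0, 0) under max, adds 1 for thr0 → (2, 0, 0, 0)
#12, invoked 21, takes VC(#2)=(0, 0, 0, 2) under max, adds 1 for thr3 → (0, 0, 0, 3)
#7, invoked 12, takes VC(#4)=(2, 0, 0, 0) under max, adds 1 for thr0 → (3, 0, 0, 0)
#9, invoked 16, takes VC(#7)=(3, 0, 0, 0) under max, adds 1 for thr0 → (4, 0, 0, 0)
#8, invoked 13, takes VC(#2)=(0, 0, 0, 2), VC(#5)=(1, 0, 1, 0) under max, adds 1 for thr2 → (1, 0, 2, 2)
#11, invoked 20, takes VC(#9)=(4, 0, 0, 0) under max, adds 1 for thr0 → (5, 0, 0, 0)
#10, invoked 17, takes VC(#8)=(1, 0, 2, 2) under max, adds 1 for thr2 → (1, 0, 3, 2)
target: VC(#8) = (1, 0, 2, 2)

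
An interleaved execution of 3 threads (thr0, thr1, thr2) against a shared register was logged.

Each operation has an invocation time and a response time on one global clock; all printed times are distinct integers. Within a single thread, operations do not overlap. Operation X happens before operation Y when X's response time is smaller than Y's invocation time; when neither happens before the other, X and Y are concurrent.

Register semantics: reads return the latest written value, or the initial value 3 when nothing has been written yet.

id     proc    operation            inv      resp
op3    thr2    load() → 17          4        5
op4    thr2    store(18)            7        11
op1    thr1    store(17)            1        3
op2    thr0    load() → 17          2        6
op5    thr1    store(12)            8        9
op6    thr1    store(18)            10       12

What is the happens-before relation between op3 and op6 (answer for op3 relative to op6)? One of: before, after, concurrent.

op3 spans [4,5], op6 spans [10,12]
resp(op3)=5 < inv(op6)=10

before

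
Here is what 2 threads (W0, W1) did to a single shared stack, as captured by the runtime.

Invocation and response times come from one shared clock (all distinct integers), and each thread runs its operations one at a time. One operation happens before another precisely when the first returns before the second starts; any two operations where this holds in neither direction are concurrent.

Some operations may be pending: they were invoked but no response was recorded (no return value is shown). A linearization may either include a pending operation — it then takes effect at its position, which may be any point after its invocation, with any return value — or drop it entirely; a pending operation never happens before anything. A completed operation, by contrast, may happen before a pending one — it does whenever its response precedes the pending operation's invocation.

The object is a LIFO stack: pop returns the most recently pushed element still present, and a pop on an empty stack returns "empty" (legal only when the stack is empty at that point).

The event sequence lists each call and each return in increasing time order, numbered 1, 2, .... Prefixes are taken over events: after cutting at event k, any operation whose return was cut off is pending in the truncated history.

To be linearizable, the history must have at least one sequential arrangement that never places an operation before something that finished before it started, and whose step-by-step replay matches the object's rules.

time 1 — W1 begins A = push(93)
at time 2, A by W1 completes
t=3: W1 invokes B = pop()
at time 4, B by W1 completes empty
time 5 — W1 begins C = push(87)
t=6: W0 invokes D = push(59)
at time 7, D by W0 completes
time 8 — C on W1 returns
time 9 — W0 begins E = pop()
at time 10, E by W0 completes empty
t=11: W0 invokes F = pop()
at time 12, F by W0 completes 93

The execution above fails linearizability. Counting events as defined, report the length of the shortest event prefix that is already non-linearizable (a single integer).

a valid linearization of events 1..3 exists, for instance A:
after step 1 (A push(93)): stack <93>
at event 4 (B's time-4 response) nothing linearizes any more
e.g. A, B: illegal at step 2, since B pop() → empty cannot apply there

4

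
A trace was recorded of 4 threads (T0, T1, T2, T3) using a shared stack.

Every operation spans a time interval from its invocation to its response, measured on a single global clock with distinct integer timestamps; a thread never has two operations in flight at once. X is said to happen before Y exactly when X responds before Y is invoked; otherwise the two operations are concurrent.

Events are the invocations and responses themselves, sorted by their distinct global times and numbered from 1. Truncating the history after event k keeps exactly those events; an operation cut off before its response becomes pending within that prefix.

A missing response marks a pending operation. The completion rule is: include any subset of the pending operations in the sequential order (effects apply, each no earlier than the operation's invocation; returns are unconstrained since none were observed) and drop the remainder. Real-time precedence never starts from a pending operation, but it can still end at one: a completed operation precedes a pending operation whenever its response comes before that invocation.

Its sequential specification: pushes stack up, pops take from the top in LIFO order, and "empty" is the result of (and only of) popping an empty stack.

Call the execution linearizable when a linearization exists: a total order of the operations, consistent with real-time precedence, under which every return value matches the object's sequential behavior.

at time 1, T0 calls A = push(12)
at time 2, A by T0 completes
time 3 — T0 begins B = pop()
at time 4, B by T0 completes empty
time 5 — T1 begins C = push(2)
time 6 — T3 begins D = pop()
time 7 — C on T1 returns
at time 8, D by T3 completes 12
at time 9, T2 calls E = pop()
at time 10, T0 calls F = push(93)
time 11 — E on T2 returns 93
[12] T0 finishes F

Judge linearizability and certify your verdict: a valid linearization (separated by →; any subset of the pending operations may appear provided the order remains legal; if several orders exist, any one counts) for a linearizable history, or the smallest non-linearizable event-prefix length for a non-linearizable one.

through event 3 a valid linearization exists; event 4 (B responding at time 4) ends that
the sole real-time-consistent order of 2 completed operations fails the stack replay
for example A, B fails at step 2: B pop() → empty is not legal there

not linearizable — minimal violating prefix: 4 events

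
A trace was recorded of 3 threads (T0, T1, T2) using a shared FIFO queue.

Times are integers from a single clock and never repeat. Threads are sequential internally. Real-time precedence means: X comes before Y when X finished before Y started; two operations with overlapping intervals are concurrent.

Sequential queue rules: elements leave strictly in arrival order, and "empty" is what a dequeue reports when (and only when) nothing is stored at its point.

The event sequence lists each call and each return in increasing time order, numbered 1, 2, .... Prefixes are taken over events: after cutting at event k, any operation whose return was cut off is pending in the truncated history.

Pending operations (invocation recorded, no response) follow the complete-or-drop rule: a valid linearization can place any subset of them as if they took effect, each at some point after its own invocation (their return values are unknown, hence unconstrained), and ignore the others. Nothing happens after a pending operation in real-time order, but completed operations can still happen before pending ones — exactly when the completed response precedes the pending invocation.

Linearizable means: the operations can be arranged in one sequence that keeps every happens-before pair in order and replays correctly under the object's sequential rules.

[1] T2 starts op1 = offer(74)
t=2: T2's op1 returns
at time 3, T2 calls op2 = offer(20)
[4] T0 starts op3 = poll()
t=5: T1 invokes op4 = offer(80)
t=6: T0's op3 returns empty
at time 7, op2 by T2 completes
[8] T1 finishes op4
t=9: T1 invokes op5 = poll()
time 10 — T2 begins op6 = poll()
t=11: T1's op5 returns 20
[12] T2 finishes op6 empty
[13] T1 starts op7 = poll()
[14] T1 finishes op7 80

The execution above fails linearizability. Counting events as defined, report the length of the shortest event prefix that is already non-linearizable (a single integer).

events 1..5 are linearizable, e.g. via op1:
step 1: op1 offer(74) — queue <74>
event 6 — op3's response, time 6 — after it, nothing linearizes
including or dropping the 2 pending operations (op2, op4) in any combination fails
sample order op1, op3 (pending dropped) stalls at step 2 — op3 poll() → empty has no legal effect

6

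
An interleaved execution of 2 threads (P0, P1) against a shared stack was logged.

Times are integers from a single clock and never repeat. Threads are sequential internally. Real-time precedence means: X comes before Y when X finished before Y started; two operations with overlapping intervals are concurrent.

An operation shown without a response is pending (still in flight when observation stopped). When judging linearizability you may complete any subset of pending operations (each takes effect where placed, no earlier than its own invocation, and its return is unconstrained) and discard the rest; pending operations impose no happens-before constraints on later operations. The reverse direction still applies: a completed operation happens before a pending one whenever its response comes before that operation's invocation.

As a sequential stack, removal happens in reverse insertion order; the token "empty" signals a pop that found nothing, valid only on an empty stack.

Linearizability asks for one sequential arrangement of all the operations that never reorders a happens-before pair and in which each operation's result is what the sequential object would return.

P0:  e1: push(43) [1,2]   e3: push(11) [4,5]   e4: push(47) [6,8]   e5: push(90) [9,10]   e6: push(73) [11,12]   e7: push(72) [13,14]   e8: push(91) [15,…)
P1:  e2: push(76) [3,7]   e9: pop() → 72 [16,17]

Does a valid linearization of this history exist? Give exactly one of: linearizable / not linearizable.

linearizable

a witness: e1, e2, e3, e4, e5, e6, e7, e9
1. e1 push(43), leaving stack <43>
2. e2 push(76), leaving stack <43,76>
3. e3 push(11), leaving stack <43,76,11>
4. e4 push(47), leaving stack <43,76,11,47>
5. e5 push(90), leaving stack <43,76,11,47,90>
6. e6 push(73), leaving stack <43,76,11,47,90,73>
7. e7 push(72), leaving stack <43,76,11,47,90,73,72>
8. e9 pop() → 72, leaving stack <43,76,11,47,90,73>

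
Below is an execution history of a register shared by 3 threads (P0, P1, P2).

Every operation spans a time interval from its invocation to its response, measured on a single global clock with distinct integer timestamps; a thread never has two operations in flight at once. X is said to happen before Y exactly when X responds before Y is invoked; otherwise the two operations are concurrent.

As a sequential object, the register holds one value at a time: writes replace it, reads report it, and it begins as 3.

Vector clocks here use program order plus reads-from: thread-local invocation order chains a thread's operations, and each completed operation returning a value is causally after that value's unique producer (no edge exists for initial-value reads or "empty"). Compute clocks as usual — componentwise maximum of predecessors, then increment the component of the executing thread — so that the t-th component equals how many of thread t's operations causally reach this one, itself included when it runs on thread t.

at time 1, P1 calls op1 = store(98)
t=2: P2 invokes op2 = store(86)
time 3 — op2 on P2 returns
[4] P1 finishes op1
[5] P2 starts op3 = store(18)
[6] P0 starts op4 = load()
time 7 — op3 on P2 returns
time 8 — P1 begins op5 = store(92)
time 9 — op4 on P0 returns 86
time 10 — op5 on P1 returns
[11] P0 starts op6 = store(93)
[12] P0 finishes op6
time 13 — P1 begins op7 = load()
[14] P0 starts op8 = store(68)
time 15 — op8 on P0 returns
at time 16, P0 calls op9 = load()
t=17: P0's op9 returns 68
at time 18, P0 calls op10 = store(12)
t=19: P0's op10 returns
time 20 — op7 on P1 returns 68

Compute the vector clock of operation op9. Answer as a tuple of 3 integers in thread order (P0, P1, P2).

(4, 0, 1)

op2, invoked 2, has no incoming edges; only P2's bump applies → (0, 0, 1)
op1, invoked 1, has no incoming edges; only P1's bump applies → (0, 1, 0)
op3, invoked 5, takes VC(op2)=(0, 0, 1) under max, adds 1 for P2 → (0, 0, 2)
op5, invoked 8, takes VC(op1)=(0, 1, 0) under max, adds 1 for P1 → (0, 2, 0)
op4, invoked 6, takes VC(op2)=(0, 0, 1) under max, adds 1 for P0 → (1, 0, 1)
op6, invoked 11, takes VC(op4)=(1, 0, 1) under max, adds 1 for P0 → (2, 0, 1)
op8, invoked 14, takes VC(op6)=(2, 0, 1) under max, adds 1 for P0 → (3, 0, 1)
op9, invoked 16, takes VC(op8)=(3, 0, 1) under max, adds 1 for P0 → (4, 0, 1)
op10, invoked 18, takes VC(op9)=(4, 0, 1) under max, adds 1 for P0 → (5, 0, 1)
op7, invoked 13, takes VC(op5)=(0, 2, 0), VC(op8)=(3, 0, 1) under max, adds 1 for P1 → (3, 3, 1)
target: VC(op9) = (4, 0, 1)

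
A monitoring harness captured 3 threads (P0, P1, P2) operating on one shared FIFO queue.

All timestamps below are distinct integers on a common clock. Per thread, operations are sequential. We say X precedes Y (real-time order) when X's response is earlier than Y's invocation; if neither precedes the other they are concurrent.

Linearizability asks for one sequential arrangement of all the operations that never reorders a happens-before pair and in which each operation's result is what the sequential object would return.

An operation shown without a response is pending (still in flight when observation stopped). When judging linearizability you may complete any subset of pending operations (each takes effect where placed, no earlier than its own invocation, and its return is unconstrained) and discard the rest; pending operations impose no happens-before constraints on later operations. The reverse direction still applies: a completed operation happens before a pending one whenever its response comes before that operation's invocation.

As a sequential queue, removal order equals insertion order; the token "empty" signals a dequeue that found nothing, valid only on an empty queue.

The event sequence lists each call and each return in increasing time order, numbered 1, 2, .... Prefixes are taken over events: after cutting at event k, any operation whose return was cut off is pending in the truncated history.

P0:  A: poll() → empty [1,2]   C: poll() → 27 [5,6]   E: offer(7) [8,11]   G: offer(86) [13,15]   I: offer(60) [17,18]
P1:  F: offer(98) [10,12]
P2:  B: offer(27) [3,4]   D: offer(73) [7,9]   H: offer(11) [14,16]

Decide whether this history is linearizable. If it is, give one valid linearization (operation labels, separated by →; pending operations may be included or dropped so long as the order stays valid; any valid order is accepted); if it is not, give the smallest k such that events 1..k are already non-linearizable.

linearizable — witness: A → B → C → D → E → F → G → H → I

step 1: A poll() → empty — queue <>
step 2: B offer(27) — queue <27>
step 3: C poll() → 27 — queue <>
step 4: D offer(73) — queue <73>
step 5: E offer(7) — queue <73,7>
step 6: F offer(98) — queue <73,7,98>
step 7: G offer(86) — queue <73,7,98,86>
step 8: H offer(11) — queue <73,7,98,86,11>
step 9: I offer(60) — queue <73,7,98,86,11,60>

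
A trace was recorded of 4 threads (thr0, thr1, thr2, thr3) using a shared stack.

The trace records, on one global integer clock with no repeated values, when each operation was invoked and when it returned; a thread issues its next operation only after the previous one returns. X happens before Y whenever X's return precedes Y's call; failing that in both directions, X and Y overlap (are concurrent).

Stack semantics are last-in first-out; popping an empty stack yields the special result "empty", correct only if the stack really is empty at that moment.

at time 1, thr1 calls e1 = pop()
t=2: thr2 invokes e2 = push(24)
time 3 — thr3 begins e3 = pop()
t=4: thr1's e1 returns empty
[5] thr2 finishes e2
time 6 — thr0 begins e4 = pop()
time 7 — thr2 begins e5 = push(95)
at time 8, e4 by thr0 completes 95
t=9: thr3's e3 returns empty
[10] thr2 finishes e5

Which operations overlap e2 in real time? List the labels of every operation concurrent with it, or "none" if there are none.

e1, e3

e2 spans [2,5]; an op avoiding the whole window 2..5 is ordered, any other is concurrent
e1 [1,4]: concurrent
e3 [3,9]: concurrent
e4 [6,8]: after
e5 [7,10]: after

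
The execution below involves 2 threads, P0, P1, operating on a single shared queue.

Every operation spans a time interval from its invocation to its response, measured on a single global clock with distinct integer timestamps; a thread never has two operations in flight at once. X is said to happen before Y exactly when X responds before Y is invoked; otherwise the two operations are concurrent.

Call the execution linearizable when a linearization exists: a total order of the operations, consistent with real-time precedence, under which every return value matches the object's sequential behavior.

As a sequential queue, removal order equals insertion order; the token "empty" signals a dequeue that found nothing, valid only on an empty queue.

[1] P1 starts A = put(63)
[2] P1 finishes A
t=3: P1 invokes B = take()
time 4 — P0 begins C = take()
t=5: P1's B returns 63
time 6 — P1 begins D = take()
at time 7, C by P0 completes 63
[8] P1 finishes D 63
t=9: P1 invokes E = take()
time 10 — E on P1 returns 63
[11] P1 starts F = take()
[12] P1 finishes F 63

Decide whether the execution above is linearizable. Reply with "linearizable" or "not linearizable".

not linearizable

cut after 6 events: linearizable; cut after 7 events (C responds, time 7): not linearizable
3 completed operations, 2 real-time-consistent orders — every queue replay fails
completion choices over the 1 pending operation (D) were checked; none helps
sample order A, B, C (pending dropped) stalls at step 3 — C take() → 63 has no legal effect
sample order A, C, B (pending dropped) stalls at step 3 — B take() → 63 has no legal effect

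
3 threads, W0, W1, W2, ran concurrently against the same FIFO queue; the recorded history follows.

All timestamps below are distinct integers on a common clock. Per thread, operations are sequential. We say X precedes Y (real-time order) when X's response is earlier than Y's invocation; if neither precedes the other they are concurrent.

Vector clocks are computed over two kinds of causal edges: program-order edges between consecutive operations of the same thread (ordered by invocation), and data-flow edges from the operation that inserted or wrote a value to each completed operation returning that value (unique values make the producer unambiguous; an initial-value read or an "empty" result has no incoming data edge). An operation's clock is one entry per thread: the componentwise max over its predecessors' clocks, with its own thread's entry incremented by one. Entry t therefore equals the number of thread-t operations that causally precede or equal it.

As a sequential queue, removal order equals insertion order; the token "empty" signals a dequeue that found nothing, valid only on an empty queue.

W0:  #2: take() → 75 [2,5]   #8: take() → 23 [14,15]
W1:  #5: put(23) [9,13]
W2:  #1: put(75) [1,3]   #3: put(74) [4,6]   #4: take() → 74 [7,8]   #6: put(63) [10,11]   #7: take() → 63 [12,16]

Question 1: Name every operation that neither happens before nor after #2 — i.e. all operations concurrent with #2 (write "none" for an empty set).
#1, #3

overlap test against #2 [2,5]: concurrent iff the interval meets 2..5
#1 [1,3]: concurrent
#3 [4,6]: concurrent
#4 [7,8]: after
#5 [9,13]: after
#6 [10,11]: after
#7 [12,16]: after
#8 [14,15]: after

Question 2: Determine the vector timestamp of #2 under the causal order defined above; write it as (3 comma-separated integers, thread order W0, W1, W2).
(1, 0, 1)

#1, invoked 1, has no incoming edges; only W2's bump applies → (0, 0, 1)
#5, invoked 9, has no incoming edges; only W1's bump applies → (0, 1, 0)
merge at #3 (invoked 4): VC(#1)=(0, 0, 1), own-thread bump on W2 → (0, 0, 2)
merge at #2 (invoked 2): VC(#1)=(0, 0, 1), own-thread bump on W0 → (1, 0, 1)
merge at #4 (invoked 7): VC(#3)=(0, 0, 2), own-thread bump on W2 → (0, 0, 3)
merge at #6 (invoked 10): VC(#4)=(0, 0, 3), own-thread bump on W2 → (0, 0, 4)
merge at #8 (invoked 14): VC(#2)=(1, 0, 1), VC(#5)=(0, 1, 0), own-thread bump on W0 → (2, 1, 1)
merge at #7 (invoked 12): VC(#6)=(0, 0, 4), own-thread bump on W2 → (0, 0, 5)
target: VC(#2) = (1, 0, 1)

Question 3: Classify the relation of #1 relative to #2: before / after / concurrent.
concurrent

#1 spans [1,3], #2 spans [2,5]
the intervals overlap in both directions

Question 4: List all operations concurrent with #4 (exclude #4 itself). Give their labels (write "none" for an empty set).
none

#4 runs from 7 to 8; window-overlapping ops are concurrent
#1 [1,3]: before
#2 [2,5]: before
#3 [4,6]: before
#5 [9,13]: after
#6 [10,11]: after
#7 [12,16]: after
#8 [14,15]: after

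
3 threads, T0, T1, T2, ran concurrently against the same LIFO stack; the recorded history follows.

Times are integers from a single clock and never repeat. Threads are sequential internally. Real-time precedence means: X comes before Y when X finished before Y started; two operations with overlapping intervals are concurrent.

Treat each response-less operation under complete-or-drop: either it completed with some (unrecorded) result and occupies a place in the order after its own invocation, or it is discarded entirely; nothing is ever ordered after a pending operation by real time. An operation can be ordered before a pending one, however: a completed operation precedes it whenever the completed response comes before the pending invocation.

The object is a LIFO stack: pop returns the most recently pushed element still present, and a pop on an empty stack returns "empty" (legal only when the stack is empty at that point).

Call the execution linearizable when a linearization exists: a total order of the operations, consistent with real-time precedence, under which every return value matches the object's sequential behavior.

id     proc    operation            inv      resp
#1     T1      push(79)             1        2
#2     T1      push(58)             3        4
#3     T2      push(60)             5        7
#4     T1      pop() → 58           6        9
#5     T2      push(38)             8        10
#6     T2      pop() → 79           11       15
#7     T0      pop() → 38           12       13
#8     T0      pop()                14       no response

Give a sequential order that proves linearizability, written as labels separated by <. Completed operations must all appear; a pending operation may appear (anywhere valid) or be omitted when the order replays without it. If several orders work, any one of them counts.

#1 < #2 < #4 < #3 < #5 < #7 < #8 < #6

1. #1 push(79), leaving stack <79>
2. #2 push(58), leaving stack <79,58>
3. #4 pop() → 58, leaving stack <79>
4. #3 push(60), leaving stack <79,60>
5. #5 push(38), leaving stack <79,60,38>
6. #7 pop() → 38, leaving stack <79,60>
7. #8 pop() (pending, included), leaving stack <79>
8. #6 pop() → 79, leaving stack <>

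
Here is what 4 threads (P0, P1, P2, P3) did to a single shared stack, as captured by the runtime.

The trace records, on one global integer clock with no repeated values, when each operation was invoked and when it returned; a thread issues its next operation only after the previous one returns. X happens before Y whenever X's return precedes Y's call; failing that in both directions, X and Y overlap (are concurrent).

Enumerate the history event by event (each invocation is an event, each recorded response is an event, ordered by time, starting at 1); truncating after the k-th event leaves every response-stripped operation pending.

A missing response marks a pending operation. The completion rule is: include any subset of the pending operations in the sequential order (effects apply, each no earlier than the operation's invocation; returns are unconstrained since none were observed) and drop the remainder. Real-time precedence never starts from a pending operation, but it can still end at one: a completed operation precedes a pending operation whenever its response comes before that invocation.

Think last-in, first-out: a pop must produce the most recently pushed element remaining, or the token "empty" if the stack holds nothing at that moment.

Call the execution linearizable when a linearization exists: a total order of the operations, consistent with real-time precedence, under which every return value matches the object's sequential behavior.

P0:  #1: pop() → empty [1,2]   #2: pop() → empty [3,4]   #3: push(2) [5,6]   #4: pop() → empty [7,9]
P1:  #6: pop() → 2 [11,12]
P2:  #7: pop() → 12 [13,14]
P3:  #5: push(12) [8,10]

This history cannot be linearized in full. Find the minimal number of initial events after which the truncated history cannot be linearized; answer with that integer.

events 1..8 are linearizable, e.g. via #1, #2, #3:
step 1: #1 pop() → empty — stack <>
step 2: #2 pop() → empty — stack <>
step 3: #3 push(2) — stack <2>
include event 9 — #4 responding at 9 — and every candidate order breaks
no completion choice of the 1 pending operation (#5) rescues it — every subset was tried
for example #1, #2, #3, #4 (pending dropped) fails at step 4: #4 pop() → empty is not legal there

9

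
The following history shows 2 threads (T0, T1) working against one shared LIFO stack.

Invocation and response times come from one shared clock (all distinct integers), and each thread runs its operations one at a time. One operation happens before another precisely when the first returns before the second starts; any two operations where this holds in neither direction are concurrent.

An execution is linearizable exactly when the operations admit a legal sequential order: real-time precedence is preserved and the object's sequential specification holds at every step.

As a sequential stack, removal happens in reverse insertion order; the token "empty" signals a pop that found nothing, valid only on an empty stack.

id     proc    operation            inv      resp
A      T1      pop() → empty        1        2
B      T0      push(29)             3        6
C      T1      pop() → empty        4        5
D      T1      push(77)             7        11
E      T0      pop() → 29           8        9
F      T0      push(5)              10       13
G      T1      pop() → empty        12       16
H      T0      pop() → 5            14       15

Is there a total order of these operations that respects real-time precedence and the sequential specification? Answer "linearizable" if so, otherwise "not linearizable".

not linearizable

events 1..15 are fine; event 16 — the response of G at time 16 — makes the prefix non-linearizable
every one of the 16 real-time-consistent orders over 8 completed LIFO stack ops fails the sequential spec
sample order A, B, C, D, E, F, G, H stalls at step 3 — C pop() → empty has no legal effect
sample order A, B, C, D, E, F, H, G stalls at step 3 — C pop() → empty has no legal effect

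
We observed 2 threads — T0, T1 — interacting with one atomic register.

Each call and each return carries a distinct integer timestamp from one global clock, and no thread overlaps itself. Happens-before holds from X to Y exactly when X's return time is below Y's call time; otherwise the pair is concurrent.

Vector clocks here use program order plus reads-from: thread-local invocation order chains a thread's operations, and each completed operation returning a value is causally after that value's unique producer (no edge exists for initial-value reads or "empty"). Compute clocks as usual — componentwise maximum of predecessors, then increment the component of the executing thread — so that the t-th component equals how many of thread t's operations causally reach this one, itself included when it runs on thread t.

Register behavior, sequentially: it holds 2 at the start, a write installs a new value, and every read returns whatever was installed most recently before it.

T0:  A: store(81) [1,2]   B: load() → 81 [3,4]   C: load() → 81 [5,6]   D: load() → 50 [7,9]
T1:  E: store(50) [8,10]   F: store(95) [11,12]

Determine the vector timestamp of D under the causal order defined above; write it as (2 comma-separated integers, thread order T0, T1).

invoked at 8, E has no predecessors; its own T1 bump gives (0, 1)
invoked at 1, A has no predecessors; its own T0 bump gives (1, 0)
VC(F, invoked at 11): max of VC(E)=(0, 1), then +1 on thread T1 → (0, 2)
VC(B, invoked at 3): max of VC(A)=(1, 0), then +1 on thread T0 → (2, 0)
VC(C, invoked at 5): max of VC(A)=(1, 0), VC(B)=(2, 0), then +1 on thread T0 → (3, 0)
VC(D, invoked at 7): max of VC(C)=(3, 0), VC(E)=(0, 1), then +1 on thread T0 → (4, 1)
target: VC(D) = (4, 1)

(4, 1)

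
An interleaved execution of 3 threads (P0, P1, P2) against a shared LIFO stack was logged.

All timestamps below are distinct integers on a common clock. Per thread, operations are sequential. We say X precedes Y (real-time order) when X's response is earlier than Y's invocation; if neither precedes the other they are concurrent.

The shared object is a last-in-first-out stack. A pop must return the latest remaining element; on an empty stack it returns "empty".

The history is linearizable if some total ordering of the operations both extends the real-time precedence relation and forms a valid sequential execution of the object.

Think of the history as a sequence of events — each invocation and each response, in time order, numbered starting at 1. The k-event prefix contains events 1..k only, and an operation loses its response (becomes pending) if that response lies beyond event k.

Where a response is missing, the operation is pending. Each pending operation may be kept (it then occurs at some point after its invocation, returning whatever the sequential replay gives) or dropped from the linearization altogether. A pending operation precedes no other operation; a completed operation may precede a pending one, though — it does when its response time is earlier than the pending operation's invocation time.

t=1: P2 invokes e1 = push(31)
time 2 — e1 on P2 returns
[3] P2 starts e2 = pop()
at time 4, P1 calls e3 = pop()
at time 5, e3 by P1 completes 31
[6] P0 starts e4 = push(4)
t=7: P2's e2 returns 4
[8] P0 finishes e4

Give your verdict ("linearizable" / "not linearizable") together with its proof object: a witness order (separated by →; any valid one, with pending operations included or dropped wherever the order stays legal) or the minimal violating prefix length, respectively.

after step 1 (e1 push(31)): stack <31>
after step 2 (e3 pop() → 31): stack <>
after step 3 (e4 push(4)): stack <4>
after step 4 (e2 pop() → 4): stack <>

linearizable — witness: e1 → e3 → e4 → e2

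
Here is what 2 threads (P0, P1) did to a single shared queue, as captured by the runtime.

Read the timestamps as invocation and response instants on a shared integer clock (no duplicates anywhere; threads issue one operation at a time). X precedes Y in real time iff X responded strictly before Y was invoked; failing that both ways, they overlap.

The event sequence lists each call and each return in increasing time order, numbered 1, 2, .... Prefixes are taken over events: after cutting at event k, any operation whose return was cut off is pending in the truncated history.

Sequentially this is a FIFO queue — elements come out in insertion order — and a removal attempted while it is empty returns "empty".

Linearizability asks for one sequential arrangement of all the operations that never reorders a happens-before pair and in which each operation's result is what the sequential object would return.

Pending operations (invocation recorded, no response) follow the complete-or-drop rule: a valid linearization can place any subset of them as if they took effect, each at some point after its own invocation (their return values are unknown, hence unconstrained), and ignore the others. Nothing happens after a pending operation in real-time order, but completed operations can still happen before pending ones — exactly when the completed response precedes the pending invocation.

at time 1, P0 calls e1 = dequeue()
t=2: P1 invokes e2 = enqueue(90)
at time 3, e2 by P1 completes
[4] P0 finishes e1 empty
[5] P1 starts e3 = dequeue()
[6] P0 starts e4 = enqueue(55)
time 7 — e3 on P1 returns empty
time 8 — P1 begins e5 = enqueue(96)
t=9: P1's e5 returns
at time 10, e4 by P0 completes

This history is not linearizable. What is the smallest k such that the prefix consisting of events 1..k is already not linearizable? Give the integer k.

7

a valid linearization of events 1..6 exists, for instance e1, e2:
step 1: e1 dequeue() → empty — queue <>
step 2: e2 enqueue(90) — queue <90>
at event 7 (e3's time-7 response) nothing linearizes any more
every completion of the 1 pending operation (e4) was checked; none linearizes
take e1, e2, e3 (pending dropped): step 3 already fails, because e3 dequeue() → empty cannot occur there
take e2, e1, e3 (pending dropped): step 2 already fails, because e1 dequeue() → empty cannot occur there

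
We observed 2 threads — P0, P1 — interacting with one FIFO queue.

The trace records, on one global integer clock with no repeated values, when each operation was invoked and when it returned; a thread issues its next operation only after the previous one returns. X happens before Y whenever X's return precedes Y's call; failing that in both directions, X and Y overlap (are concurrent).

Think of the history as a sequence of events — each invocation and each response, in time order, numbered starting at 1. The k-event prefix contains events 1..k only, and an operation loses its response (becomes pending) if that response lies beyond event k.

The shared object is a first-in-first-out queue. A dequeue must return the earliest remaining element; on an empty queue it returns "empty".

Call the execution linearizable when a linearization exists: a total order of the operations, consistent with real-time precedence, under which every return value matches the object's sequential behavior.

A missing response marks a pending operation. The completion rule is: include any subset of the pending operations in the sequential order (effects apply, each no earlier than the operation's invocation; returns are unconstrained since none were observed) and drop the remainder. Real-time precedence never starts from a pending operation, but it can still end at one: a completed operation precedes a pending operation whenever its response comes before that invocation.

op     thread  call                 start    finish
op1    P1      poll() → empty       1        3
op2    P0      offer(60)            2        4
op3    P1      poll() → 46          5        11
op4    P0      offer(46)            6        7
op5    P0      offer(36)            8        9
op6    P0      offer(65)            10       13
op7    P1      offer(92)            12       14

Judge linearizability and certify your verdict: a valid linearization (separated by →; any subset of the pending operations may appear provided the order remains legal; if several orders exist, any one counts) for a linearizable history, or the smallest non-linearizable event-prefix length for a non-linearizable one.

not linearizable — minimal violating prefix: 11 events

events 1..10 are fine; event 11 — the response of op3 at time 11 — makes the prefix non-linearizable
all 6 real-time-respecting orders fail — 5 completed FIFO queue operations, no legal replay
no completion choice of the 1 pending operation (op6) rescues it — every subset was tried
take op1, op2, op3, op4, op5 (pending dropped): step 3 already fails, because op3 poll() → 46 cannot occur there
take op1, op2, op4, op3, op5 (pending dropped): step 4 already fails, because op3 poll() → 46 cannot occur there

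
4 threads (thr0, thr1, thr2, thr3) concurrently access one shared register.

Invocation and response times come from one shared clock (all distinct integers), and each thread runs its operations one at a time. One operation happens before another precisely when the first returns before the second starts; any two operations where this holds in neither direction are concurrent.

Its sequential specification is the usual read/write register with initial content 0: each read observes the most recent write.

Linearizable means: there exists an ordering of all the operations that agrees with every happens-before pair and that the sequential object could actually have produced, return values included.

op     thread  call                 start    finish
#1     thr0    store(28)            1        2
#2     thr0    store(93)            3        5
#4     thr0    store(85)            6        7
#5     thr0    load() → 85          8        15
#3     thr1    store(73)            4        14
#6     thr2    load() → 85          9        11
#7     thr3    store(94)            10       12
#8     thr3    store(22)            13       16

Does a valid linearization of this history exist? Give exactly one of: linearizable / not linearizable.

a witness: #1, #2, #3, #4, #5, #6, #7, #8
step 1: #1 store(28) — value 28
step 2: #2 store(93) — value 93
step 3: #3 store(73) — value 73
step 4: #4 store(85) — value 85
step 5: #5 load() → 85 — value 85
step 6: #6 load() → 85 — value 85
step 7: #7 store(94) — value 94
step 8: #8 store(22) — value 22

linearizable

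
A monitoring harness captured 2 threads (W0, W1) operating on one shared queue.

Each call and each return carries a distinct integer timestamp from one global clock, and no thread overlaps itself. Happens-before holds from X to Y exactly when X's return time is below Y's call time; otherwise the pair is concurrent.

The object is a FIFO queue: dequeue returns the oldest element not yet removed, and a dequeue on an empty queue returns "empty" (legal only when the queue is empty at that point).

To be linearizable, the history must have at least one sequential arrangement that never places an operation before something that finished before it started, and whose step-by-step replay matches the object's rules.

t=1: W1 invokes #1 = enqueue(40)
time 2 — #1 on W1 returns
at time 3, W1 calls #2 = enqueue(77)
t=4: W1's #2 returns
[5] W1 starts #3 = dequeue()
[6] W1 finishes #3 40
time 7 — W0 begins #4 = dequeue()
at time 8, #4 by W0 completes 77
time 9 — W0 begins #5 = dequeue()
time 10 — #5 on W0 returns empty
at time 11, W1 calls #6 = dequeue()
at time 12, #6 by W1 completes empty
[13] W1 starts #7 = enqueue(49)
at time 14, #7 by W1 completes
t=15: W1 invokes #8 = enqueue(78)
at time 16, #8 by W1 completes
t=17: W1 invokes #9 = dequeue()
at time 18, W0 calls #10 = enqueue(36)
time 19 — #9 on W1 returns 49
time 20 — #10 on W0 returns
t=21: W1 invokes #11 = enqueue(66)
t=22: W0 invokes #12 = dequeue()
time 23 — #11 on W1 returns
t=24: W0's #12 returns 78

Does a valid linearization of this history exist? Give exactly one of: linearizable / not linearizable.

one valid linearization: #1, #2, #3, #4, #5, #6, #7, #8, #9, #10, #11, #12
step 1: #1 enqueue(40) — queue <40>
step 2: #2 enqueue(77) — queue <40,77>
step 3: #3 dequeue() → 40 — queue <77>
step 4: #4 dequeue() → 77 — queue <>
step 5: #5 dequeue() → empty — queue <>
step 6: #6 dequeue() → empty — queue <>
step 7: #7 enqueue(49) — queue <49>
step 8: #8 enqueue(78) — queue <49,78>
step 9: #9 dequeue() → 49 — queue <78>
step 10: #10 enqueue(36) — queue <78,36>
step 11: #11 enqueue(66) — queue <78,36,66>
step 12: #12 dequeue() → 78 — queue <36,66>

linearizable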